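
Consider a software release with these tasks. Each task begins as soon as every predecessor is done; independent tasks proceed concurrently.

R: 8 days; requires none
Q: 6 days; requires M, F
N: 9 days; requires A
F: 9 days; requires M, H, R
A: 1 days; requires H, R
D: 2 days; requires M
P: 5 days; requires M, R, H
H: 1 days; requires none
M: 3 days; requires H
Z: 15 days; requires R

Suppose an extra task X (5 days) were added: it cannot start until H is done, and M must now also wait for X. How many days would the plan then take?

24

Originally the plan takes 23 days.
With X inserted, M now waits for max(H, X).
New critical path: H→X→M→F→Q = 1+5+3+9+6 = 24 ⇒ 24 days.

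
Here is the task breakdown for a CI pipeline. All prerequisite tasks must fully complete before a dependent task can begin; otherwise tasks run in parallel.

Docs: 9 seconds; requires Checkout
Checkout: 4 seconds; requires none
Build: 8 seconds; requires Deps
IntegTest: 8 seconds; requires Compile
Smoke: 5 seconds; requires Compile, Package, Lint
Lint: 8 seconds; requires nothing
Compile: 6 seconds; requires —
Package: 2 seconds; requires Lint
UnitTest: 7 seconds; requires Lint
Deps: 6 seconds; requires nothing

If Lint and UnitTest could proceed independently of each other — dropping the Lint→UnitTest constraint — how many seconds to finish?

15

Original critical path: Lint→UnitTest = 8+7 = 15 ⇒ 15 seconds.
Without Lint→UnitTest, UnitTest's earliest start moves from 8 to 0.
New critical path: Lint→Package→Smoke = 8+2+5 = 15 ⇒ 15 seconds.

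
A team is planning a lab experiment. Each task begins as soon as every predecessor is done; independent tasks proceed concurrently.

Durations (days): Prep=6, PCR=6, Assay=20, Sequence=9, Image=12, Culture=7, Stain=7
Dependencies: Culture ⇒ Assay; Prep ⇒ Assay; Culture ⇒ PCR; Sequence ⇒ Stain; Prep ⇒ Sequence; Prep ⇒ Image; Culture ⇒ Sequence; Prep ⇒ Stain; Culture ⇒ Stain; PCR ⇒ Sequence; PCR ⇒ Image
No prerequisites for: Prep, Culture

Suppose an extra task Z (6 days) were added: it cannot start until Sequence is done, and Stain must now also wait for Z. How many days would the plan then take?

Originally the plan takes 29 days.
With Z inserted, Stain now waits for max(Culture, Sequence, Prep, Z).
New critical path: Culture→PCR→Sequence→Z→Stain = 7+6+9+6+7 = 35 ⇒ 35 days.

35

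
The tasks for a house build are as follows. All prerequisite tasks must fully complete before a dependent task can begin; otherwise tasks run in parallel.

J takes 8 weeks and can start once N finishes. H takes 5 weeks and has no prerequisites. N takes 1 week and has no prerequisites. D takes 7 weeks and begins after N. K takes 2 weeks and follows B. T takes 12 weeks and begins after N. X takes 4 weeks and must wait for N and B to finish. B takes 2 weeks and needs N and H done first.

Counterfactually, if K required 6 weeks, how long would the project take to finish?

Critical path before the change: N→T = 1+12 = 13 giving 13 weeks.
K is off the critical path — its longest chain is 9 weeks, giving 4 of slack.
New critical path: H→B→K = 5+2+6 = 13 ⇒ 13 weeks.

13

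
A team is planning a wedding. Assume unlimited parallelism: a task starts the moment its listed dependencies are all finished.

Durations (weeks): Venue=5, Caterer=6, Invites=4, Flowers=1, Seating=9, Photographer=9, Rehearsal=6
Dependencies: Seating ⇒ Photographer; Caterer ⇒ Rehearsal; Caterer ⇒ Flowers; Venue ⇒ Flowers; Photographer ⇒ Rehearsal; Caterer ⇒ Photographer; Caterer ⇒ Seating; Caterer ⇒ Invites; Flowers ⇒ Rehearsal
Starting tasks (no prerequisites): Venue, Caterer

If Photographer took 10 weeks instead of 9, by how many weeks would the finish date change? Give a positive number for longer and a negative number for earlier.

1

Baseline: Caterer→Seating→Photographer→Rehearsal = 6+9+9+6 = 30 → 30 weeks.
Since Photographer is critical, the +1 change carries straight to that chain (now 31 weeks).
No other chain overtakes it, so the finish is 31 weeks.
Change in finish: 31 − 30 = +1 weeks.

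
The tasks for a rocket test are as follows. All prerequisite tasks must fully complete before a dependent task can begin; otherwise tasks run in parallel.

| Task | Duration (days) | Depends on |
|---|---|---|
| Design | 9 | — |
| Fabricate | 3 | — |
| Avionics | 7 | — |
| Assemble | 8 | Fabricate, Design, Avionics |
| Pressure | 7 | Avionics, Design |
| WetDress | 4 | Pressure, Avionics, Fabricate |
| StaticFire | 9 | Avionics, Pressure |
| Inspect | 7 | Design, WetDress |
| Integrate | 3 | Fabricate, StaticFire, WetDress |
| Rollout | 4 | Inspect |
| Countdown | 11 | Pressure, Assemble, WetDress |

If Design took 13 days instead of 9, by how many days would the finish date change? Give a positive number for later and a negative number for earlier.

As given, the longest chain is Design→Pressure→WetDress→Inspect→Rollout = 9+7+4+7+4 = 31, so the finish is 31 days.
Since Design is critical, the +4 change carries straight to that chain (now 35 days).
That remains the longest chain; total 35 days.
Change in finish: 35 − 31 = +4 days.

4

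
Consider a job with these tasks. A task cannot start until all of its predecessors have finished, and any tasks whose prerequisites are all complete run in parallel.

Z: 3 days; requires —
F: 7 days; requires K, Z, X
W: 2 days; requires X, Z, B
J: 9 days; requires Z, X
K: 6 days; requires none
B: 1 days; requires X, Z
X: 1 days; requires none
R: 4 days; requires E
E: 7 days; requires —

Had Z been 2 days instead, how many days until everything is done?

Actual critical path: K→F = 6+7 = 13 ⇒ 13 days.
Z has 1 day of float (longest path through it is 12).
No other chain overtakes it, so the finish is 13 days.

13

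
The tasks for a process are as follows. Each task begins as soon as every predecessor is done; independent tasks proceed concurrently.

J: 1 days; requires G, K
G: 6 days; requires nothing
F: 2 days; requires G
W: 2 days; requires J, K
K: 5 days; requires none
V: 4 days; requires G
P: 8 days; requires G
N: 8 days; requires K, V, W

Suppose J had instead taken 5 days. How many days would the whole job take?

21

The binding path is G→V→N = 6+4+8 = 18; finish at 18 days.
J has 1 day of float (longest path through it is 17).
The binding chain switches to G→J→W→N = 6+5+2+8 = 21; finish 21 days.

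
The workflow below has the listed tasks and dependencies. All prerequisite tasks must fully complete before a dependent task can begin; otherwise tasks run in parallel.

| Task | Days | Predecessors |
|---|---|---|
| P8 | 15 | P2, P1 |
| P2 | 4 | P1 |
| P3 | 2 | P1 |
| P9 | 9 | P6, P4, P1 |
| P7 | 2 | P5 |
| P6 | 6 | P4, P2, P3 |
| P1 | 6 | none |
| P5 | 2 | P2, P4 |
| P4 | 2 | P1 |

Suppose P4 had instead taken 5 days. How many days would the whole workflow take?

Critical path before the change: P1→P2→P6→P9 = 6+4+6+9 = 25 giving 25 days.
The longest path through P4 is only 23 days, so P4 has float 2.
Now P1→P4→P6→P9 = 6+5+6+9 = 26 is longest, so the finish becomes 26 days.

26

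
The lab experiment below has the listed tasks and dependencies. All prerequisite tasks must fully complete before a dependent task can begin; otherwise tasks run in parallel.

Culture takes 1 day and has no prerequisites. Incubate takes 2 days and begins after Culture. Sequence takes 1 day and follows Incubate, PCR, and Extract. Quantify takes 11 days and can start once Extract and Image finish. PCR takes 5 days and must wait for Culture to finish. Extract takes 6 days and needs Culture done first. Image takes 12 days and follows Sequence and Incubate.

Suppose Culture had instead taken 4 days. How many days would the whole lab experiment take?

34

Baseline: Culture→Extract→Sequence→Image→Quantify = 1+6+1+12+11 = 31 → 31 days.
Culture lies on that path, so at 4 days the path becomes 34 days.
That remains the longest chain; total 34 days.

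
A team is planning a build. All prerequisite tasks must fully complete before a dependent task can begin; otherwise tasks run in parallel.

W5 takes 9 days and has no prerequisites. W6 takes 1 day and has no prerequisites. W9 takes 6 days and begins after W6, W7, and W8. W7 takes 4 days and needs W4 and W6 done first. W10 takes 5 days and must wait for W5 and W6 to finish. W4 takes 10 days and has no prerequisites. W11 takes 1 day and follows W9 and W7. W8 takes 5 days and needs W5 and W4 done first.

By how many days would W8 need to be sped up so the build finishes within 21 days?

1

Current finish: 22 days; target: 21.
W8 is on every critical path, so each day cut from W8 cuts the finish by one (this holds down to a finish of 21).
Need 22 − 21 = 1 day off W8 → W8 becomes 4 days, finish becomes 21.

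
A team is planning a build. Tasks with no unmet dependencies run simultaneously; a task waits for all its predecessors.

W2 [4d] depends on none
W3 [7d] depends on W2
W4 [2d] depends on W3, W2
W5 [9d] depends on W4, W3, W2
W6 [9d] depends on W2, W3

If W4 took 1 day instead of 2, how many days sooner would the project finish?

1

Actual critical path: W2→W3→W4→W5 = 4+7+2+9 = 22 ⇒ 22 days.
W4 lies on that path, so at 1 day the path becomes 21 days.
That remains the longest chain; total 21 days.
Change in finish: 21 − 22 = -1 days.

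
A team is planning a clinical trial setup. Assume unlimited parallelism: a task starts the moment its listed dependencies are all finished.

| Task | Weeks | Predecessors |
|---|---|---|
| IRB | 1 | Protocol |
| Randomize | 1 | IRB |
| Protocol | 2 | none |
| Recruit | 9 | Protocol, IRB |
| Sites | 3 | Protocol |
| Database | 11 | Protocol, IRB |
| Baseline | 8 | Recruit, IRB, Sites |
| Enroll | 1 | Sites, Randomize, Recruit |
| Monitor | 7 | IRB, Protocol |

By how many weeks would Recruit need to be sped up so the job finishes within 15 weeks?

5

Current finish: 20 weeks; target: 15.
Recruit is on every critical path, so each week cut from Recruit cuts the finish by one (this holds down to a finish of 14).
Need 20 − 15 = 5 weeks off Recruit → Recruit becomes 4 weeks, finish becomes 15.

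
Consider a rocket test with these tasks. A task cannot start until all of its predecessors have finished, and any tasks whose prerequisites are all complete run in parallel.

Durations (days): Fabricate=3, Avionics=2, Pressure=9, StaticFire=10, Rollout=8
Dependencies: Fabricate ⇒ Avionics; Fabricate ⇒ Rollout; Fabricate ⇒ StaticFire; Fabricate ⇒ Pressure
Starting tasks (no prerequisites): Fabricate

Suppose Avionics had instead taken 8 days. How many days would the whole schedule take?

The binding path is Fabricate→StaticFire = 3+10 = 13; finish at 13 days.
Avionics is off the critical path — its longest chain is 5 days, giving 8 of slack.
That remains the longest chain; total 13 days.

13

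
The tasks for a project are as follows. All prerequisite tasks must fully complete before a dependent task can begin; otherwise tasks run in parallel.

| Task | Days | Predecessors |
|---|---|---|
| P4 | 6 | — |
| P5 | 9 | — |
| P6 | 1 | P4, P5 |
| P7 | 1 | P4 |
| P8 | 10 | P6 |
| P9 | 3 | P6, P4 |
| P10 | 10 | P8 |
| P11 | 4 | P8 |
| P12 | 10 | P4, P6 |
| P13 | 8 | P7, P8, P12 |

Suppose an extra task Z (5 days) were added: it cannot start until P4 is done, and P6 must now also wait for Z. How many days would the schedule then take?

32

Originally the schedule takes 30 days.
With Z inserted, P6 now waits for max(P4, P5, Z).
New critical path: P4→Z→P6→P8→P10 = 6+5+1+10+10 = 32 ⇒ 32 days.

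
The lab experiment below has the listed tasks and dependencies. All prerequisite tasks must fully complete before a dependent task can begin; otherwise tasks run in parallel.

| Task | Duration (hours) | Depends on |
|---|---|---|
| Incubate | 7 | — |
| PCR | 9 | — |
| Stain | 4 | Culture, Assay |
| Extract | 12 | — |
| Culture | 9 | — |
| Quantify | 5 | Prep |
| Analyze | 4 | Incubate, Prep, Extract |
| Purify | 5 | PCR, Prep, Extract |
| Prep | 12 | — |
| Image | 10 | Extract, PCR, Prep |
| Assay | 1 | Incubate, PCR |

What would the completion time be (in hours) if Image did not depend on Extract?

Original critical path: Prep→Image = 12+10 = 22 ⇒ 22 hours.
Dropping Extract→Image doesn't change Image's earliest start (12); another predecessor still binds.
New critical path: Prep→Image = 12+10 = 22 ⇒ 22 hours.

22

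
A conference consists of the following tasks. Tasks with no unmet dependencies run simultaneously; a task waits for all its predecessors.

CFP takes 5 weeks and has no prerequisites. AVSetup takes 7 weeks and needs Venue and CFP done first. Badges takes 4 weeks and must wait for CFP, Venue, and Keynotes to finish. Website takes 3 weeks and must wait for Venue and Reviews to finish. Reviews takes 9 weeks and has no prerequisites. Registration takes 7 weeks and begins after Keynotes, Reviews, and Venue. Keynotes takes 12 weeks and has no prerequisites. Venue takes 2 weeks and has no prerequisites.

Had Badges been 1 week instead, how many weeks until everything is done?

19

The binding path is Keynotes→Registration = 12+7 = 19; finish at 19 weeks.
Badges is off the critical path — its longest chain is 16 weeks, giving 3 of slack.
No other chain overtakes it, so the finish is 19 weeks.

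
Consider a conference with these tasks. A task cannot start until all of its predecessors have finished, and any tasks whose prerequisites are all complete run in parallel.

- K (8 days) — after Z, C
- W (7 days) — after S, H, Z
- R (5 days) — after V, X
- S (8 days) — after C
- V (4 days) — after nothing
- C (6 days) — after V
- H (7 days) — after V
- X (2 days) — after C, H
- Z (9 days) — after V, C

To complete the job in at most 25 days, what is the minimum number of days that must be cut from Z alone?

2

Current finish: 27 days; target: 25.
Z is on every critical path, so each day cut from Z cuts the finish by one (this holds down to a finish of 25).
Need 27 − 25 = 2 days off Z → Z becomes 7 days, finish becomes 25.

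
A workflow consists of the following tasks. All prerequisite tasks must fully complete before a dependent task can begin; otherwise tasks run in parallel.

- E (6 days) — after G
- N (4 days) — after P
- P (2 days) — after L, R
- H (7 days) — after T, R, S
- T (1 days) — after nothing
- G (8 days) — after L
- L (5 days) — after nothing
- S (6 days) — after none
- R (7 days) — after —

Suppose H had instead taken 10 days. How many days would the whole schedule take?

19

Critical path before the change: L→G→E = 5+8+6 = 19 giving 19 days.
H is off the critical path — its longest chain is 14 days, giving 5 of slack.
The critical path is still L→G→E; finish is now 19 days.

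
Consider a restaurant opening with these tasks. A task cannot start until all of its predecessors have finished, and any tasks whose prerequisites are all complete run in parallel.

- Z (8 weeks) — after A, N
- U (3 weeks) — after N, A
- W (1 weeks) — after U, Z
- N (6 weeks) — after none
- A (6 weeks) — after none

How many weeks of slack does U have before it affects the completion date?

5

N→Z→W = 6+8+1 = 15 sets the makespan at 15 weeks.
U finishes as early as 9 and must finish by 14.
Slack of U = 11 − 6 = 5 weeks.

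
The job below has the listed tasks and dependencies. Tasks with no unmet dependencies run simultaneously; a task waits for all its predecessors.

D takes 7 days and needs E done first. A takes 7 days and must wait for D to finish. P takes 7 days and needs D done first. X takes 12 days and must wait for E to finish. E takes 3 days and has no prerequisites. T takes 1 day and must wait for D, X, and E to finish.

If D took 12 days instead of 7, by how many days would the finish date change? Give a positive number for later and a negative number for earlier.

5

Actual critical path: E→D→P = 3+7+7 = 17 ⇒ 17 days.
Since D is critical, the +5 change carries straight to that chain (now 22 days).
No other chain overtakes it, so the finish is 22 days.
Change in finish: 22 − 17 = +5 days.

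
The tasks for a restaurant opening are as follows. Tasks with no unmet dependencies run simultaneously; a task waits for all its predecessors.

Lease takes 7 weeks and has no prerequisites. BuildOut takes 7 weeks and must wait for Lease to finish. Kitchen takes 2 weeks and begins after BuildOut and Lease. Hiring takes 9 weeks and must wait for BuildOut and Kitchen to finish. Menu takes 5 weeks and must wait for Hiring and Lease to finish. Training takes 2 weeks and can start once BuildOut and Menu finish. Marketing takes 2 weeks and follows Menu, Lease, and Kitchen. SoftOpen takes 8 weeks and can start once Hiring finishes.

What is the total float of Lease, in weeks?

0

Critical path: Lease→BuildOut→Kitchen→Hiring→SoftOpen = 7+7+2+9+8 = 33, so the finish is 33 weeks.
Lease finishes as early as 7 and must finish by 7.
Float = 33 − 33 = 0.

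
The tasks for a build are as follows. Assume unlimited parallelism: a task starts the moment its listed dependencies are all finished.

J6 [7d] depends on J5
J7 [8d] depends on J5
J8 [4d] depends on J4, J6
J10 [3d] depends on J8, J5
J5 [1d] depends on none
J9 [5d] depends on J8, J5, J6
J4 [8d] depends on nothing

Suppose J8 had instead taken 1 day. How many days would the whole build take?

14

As given, the longest chain is J4→J8→J9 = 8+4+5 = 17, so the finish is 17 days.
J8 is on the critical path; changing it to 1 makes that path 14 days.
No other chain overtakes it, so the finish is 14 days.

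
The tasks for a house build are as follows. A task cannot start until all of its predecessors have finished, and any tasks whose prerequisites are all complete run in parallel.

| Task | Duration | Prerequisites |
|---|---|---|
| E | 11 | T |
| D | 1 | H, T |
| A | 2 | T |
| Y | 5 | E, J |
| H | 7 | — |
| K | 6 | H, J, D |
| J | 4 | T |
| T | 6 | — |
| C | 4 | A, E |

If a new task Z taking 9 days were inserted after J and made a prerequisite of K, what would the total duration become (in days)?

Originally the schedule takes 22 days.
With Z inserted, K now waits for max(H, J, D, Z).
New critical path: T→J→Z→K = 6+4+9+6 = 25 ⇒ 25 days.

25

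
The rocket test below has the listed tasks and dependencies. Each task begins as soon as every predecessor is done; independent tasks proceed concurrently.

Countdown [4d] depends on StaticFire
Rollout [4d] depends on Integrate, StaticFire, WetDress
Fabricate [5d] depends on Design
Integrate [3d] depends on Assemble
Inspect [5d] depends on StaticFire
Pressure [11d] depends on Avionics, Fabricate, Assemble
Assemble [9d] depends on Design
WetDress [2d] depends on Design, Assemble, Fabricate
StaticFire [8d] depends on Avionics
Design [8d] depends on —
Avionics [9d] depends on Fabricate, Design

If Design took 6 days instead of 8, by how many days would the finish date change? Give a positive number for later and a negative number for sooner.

Critical path before the change: Design→Fabricate→Avionics→StaticFire→Inspect = 8+5+9+8+5 = 35 giving 35 days.
Design is on the critical path; changing it to 6 makes that path 33 days.
No other chain overtakes it, so the finish is 33 days.
Change in finish: 33 − 35 = -2 days.

-2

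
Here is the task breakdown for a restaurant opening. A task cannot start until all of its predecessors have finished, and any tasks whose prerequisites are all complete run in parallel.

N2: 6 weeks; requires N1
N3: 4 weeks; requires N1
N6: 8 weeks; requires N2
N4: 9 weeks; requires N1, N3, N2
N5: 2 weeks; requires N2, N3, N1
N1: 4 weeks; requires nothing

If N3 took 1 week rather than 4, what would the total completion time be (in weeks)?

19

As given, the longest chain is N1→N2→N4 = 4+6+9 = 19, so the finish is 19 weeks.
N3 has 2 weeks of float (longest path through it is 17).
The critical path is still N1→N2→N4; finish is now 19 weeks.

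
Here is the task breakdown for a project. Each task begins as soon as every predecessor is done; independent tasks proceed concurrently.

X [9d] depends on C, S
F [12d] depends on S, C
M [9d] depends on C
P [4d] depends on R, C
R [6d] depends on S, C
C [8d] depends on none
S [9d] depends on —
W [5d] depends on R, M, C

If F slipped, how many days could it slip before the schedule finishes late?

1

Critical path: C→M→W = 8+9+5 = 22, so the finish is 22 days.
Longest path through F: 21 days (earliest finish 21, latest finish 22).
Slack of F = 10 − 9 = 1 day.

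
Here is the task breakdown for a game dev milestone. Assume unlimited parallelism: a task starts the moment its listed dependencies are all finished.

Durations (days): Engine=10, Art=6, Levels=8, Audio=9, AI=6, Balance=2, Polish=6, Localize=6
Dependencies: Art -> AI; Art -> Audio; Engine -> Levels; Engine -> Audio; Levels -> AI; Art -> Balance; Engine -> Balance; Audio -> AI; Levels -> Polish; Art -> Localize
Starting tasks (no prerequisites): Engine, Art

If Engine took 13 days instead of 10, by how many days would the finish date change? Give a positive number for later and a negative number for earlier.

The binding path is Engine→Audio→AI = 10+9+6 = 25; finish at 25 days.
Engine lies on that path, so at 13 days the path becomes 28 days.
The critical path is still Engine→Audio→AI; finish is now 28 days.
Change in finish: 28 − 25 = +3 days.

3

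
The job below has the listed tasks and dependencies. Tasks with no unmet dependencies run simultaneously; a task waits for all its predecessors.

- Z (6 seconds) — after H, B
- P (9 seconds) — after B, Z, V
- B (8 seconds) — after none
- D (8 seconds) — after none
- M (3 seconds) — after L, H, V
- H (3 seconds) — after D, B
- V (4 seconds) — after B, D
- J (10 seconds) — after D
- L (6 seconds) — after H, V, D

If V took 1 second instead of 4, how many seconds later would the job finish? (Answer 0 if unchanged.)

The binding path is B→H→Z→P = 8+3+6+9 = 26; finish at 26 seconds.
V has 5 seconds of float (longest path through it is 21).
The critical path is still B→H→Z→P; finish is now 26 seconds.
Change in finish: 26 − 26 = +0 seconds.

0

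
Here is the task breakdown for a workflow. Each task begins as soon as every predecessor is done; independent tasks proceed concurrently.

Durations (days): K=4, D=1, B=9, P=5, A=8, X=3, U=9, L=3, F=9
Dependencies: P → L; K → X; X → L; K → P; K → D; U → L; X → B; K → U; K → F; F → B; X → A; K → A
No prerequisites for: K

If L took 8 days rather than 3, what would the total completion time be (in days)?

22

Baseline: K→F→B = 4+9+9 = 22 → 22 days.
L is off the critical path — its longest chain is 16 days, giving 6 of slack.
The critical path is still K→F→B; finish is now 22 days.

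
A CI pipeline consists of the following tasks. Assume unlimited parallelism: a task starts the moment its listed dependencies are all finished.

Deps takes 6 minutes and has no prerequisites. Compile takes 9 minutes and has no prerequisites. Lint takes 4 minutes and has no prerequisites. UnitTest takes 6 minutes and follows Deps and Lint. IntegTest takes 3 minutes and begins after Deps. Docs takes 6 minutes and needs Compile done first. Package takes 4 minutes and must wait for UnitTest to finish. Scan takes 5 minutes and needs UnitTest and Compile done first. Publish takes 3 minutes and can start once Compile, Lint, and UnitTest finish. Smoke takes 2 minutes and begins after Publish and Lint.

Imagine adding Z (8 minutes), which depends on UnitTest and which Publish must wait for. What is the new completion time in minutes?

Originally the job takes 17 minutes.
With Z inserted, Publish now waits for max(Compile, Lint, UnitTest, Z).
New critical path: Deps→UnitTest→Z→Publish→Smoke = 6+6+8+3+2 = 25 ⇒ 25 minutes.

25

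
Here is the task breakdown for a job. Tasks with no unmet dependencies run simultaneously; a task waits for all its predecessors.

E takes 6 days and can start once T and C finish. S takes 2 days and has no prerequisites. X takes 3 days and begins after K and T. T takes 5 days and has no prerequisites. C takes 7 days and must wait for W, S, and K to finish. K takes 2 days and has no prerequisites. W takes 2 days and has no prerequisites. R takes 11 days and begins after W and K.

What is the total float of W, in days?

0

The longest chain is S→C→E = 2+7+6 = 15; overall finish 15 days.
W finishes as early as 2 and must finish by 2.
Float = 15 − 15 = 0.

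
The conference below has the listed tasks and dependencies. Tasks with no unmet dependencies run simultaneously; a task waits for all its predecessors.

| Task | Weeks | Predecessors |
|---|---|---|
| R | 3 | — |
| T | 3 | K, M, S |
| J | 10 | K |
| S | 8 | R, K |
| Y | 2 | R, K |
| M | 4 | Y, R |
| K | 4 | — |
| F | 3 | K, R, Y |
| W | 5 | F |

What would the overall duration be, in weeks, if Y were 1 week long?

Baseline: K→S→T = 4+8+3 = 15 → 15 weeks.
The longest path through Y is only 14 weeks, so Y has float 1.
No other chain overtakes it, so the finish is 15 weeks.

15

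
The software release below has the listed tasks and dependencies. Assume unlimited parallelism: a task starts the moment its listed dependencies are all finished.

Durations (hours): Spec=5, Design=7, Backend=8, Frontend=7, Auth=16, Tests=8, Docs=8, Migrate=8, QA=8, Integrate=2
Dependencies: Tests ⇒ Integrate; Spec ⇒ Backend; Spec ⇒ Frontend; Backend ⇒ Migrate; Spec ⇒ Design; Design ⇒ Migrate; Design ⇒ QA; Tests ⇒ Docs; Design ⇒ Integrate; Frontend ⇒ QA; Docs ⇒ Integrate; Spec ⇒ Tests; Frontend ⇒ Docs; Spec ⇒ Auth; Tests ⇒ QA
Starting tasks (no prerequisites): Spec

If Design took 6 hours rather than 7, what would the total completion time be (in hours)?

Baseline: Spec→Tests→Docs→Integrate = 5+8+8+2 = 23 → 23 hours.
Design is off the critical path — its longest chain is 20 hours, giving 3 of slack.
The critical path is still Spec→Tests→Docs→Integrate; finish is now 23 hours.

23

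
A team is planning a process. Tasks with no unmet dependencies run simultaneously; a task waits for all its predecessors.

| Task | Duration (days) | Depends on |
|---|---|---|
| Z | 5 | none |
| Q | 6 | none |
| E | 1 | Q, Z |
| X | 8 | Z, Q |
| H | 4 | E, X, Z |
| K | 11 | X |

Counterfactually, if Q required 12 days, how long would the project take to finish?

31

The binding path is Q→X→K = 6+8+11 = 25; finish at 25 days.
Since Q is critical, the +6 change carries straight to that chain (now 31 days).
The critical path is still Q→X→K; finish is now 31 days.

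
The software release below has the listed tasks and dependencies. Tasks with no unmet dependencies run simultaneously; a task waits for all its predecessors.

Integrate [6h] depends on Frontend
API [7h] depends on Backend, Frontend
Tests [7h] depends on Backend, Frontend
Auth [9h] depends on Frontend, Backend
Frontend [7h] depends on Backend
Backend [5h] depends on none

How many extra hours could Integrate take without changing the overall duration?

3

Critical path: Backend→Frontend→Auth = 5+7+9 = 21, so the finish is 21 hours.
Integrate finishes as early as 18 and must finish by 21.
Float = 21 − 18 = 3.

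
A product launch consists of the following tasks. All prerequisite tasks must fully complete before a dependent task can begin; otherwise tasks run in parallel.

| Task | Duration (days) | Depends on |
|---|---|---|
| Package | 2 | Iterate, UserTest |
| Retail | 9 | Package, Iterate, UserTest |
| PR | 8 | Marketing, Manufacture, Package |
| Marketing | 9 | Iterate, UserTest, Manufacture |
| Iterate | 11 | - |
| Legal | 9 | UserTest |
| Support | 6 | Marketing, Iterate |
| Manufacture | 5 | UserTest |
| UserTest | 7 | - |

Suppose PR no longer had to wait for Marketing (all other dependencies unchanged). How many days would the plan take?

Before: longest chain UserTest→Manufacture→Marketing→PR = 7+5+9+8 = 29, finish 29.
Without Marketing→PR, PR's earliest start moves from 21 to 13.
The longest chain is now UserTest→Manufacture→Marketing→Support = 7+5+9+6 = 27, so the plan takes 27 days.

27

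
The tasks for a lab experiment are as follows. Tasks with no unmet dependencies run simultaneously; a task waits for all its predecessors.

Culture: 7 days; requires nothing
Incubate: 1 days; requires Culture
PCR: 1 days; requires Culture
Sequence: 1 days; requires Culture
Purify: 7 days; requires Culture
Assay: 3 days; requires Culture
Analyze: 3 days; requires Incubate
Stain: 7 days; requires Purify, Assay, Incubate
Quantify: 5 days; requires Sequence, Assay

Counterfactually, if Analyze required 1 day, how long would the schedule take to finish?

Critical path before the change: Culture→Purify→Stain = 7+7+7 = 21 giving 21 days.
The longest path through Analyze is only 11 days, so Analyze has float 10.
That remains the longest chain; total 21 days.

21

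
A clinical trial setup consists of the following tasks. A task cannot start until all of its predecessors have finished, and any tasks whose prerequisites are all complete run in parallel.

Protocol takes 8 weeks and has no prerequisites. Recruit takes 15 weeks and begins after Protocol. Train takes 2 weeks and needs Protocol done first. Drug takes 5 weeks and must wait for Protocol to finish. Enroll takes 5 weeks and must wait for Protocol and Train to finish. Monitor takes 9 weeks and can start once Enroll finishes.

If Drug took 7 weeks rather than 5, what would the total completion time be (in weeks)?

24

The binding path is Protocol→Train→Enroll→Monitor = 8+2+5+9 = 24; finish at 24 weeks.
Drug has 11 weeks of float (longest path through it is 13).
No other chain overtakes it, so the finish is 24 weeks.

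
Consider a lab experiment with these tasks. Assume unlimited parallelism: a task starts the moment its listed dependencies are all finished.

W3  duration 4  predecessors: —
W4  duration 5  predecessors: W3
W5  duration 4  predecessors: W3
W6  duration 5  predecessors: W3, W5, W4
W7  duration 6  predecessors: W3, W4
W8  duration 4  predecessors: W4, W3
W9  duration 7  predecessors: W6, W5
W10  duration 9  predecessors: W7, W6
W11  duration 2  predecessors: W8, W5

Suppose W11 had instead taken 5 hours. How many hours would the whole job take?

Baseline: W3→W4→W7→W10 = 4+5+6+9 = 24 → 24 hours.
W11 is off the critical path — its longest chain is 15 hours, giving 9 of slack.
No other chain overtakes it, so the finish is 24 hours.

24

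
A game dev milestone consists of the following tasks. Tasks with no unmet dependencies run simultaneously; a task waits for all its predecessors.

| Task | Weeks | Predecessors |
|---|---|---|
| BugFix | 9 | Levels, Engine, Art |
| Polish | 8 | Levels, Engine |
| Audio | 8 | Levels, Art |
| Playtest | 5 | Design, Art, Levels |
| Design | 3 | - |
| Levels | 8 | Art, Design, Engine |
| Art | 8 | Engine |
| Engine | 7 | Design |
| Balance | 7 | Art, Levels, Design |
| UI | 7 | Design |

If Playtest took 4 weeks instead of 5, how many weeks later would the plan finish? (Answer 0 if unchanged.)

0

Baseline: Design→Engine→Art→Levels→BugFix = 3+7+8+8+9 = 35 → 35 weeks.
Playtest is off the critical path — its longest chain is 31 weeks, giving 4 of slack.
That remains the longest chain; total 35 weeks.
Change in finish: 35 − 35 = +0 weeks.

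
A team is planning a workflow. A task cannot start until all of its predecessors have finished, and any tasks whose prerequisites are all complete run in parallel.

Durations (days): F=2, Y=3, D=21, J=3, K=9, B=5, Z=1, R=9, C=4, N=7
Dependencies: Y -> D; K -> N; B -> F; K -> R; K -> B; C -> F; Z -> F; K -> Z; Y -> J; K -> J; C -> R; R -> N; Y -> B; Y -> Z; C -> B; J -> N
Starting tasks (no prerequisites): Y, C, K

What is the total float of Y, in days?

1

K→R→N = 9+9+7 = 25 sets the makespan at 25 days.
The longest chain containing Y totals 24 days.
Slack of Y = 1 − 0 = 1 day.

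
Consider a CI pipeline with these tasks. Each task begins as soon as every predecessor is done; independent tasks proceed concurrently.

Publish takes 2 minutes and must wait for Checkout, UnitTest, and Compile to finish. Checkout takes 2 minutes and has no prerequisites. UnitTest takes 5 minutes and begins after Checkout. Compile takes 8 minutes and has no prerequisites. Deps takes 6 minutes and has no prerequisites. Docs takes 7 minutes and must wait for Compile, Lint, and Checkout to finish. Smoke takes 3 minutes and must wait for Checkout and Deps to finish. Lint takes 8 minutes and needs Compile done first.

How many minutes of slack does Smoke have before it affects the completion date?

Critical path: Compile→Lint→Docs = 8+8+7 = 23, so the finish is 23 minutes.
The longest chain containing Smoke totals 9 minutes.
Slack of Smoke = 20 − 6 = 14 minutes.

14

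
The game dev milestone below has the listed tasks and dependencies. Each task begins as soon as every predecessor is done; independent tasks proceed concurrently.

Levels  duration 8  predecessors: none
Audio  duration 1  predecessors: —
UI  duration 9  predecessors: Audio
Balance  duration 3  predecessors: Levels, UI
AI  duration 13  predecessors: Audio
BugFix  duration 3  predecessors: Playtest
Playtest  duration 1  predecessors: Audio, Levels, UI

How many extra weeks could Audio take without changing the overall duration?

The longest chain is Audio→AI = 1+13 = 14; overall finish 14 weeks.
Longest path through Audio: 14 weeks (earliest finish 1, latest finish 1).
Slack of Audio = 0 − 0 = 0 weeks.

0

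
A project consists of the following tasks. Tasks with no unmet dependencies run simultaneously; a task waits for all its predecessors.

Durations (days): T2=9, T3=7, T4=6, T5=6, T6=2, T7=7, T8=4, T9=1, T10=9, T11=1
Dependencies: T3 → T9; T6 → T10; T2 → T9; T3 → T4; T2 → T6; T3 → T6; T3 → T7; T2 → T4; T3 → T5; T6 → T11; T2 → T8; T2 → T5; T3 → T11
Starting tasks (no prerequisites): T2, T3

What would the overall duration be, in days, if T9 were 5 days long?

Actual critical path: T2→T6→T10 = 9+2+9 = 20 ⇒ 20 days.
T9 has 10 days of float (longest path through it is 10).
The critical path is still T2→T6→T10; finish is now 20 days.

20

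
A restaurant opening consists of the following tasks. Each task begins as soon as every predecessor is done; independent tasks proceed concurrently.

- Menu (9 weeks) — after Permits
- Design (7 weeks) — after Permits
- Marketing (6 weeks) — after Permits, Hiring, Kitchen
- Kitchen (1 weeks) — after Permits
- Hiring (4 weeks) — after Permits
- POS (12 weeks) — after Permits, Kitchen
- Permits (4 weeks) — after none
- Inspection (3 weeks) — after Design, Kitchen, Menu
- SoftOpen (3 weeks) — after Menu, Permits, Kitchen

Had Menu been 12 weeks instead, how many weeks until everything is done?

19

As given, the longest chain is Permits→Kitchen→POS = 4+1+12 = 17, so the finish is 17 weeks.
The longest path through Menu is only 16 weeks, so Menu has float 1.
The binding chain switches to Permits→Menu→SoftOpen = 4+12+3 = 19; finish 19 weeks.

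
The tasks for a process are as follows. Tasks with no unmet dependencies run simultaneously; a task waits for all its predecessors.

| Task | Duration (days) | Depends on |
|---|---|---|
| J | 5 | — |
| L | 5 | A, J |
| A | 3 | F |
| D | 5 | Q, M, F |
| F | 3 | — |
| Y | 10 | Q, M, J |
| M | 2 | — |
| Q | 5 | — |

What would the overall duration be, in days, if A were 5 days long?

15

Actual critical path: J→Y = 5+10 = 15 ⇒ 15 days.
A has 4 days of float (longest path through it is 11).
That remains the longest chain; total 15 days.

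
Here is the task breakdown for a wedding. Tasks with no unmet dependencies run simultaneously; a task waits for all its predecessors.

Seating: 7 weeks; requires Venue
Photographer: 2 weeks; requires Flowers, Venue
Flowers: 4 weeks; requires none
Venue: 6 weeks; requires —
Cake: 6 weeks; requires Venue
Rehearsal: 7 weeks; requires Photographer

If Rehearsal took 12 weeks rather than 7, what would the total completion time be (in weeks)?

Critical path before the change: Venue→Photographer→Rehearsal = 6+2+7 = 15 giving 15 weeks.
Rehearsal is on the critical path; changing it to 12 makes that path 20 weeks.
No other chain overtakes it, so the finish is 20 weeks.

20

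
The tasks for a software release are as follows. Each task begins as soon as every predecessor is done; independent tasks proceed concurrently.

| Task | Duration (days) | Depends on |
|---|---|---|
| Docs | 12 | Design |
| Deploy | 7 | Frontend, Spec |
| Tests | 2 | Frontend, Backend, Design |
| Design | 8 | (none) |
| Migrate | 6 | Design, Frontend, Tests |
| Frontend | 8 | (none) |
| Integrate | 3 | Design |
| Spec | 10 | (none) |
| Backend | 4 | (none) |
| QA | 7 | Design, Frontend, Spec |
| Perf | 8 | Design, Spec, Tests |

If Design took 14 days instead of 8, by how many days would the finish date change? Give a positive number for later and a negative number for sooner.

The binding path is Design→Docs = 8+12 = 20; finish at 20 days.
Design lies on that path, so at 14 days the path becomes 26 days.
That remains the longest chain; total 26 days.
Change in finish: 26 − 20 = +6 days.

6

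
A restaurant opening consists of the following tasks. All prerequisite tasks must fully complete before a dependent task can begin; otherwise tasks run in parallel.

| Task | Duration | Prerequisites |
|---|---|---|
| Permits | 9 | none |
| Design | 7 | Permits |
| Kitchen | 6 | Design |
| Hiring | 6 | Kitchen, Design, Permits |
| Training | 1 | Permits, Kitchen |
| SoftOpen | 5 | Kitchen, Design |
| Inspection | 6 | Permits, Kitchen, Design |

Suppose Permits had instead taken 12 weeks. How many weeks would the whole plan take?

Actual critical path: Permits→Design→Kitchen→Hiring = 9+7+6+6 = 28 ⇒ 28 weeks.
Since Permits is critical, the +3 change carries straight to that chain (now 31 weeks).
No other chain overtakes it, so the finish is 31 weeks.

31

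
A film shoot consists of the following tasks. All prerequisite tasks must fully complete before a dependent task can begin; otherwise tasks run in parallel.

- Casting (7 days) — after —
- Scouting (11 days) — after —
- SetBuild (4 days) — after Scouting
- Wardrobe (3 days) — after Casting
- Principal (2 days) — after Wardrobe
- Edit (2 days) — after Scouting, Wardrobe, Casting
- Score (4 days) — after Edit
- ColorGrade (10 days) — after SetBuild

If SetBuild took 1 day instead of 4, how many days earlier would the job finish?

3

As given, the longest chain is Scouting→SetBuild→ColorGrade = 11+4+10 = 25, so the finish is 25 days.
Since SetBuild is critical, the -3 change carries straight to that chain (now 22 days).
No other chain overtakes it, so the finish is 22 days.
Change in finish: 22 − 25 = -3 days.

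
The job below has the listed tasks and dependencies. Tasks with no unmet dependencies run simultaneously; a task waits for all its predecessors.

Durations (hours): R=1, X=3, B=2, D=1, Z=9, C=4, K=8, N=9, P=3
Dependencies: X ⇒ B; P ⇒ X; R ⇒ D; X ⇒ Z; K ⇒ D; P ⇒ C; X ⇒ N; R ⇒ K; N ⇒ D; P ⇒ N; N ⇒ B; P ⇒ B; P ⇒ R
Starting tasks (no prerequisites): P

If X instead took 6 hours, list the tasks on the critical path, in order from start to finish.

As given, the longest chain is P→X→N→B = 3+3+9+2 = 17, so the finish is 17 hours.
Since X is critical, the +3 change carries straight to that chain (now 20 hours).
No other chain overtakes it, so the finish is 20 hours.

P, X, N, B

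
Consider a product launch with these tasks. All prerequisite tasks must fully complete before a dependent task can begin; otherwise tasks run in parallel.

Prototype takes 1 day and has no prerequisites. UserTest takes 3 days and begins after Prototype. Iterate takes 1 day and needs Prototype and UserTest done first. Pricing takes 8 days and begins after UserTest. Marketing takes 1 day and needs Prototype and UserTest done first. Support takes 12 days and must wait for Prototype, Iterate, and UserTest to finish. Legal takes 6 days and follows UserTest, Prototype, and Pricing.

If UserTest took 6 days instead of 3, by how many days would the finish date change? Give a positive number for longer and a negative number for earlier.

Actual critical path: Prototype→UserTest→Pricing→Legal = 1+3+8+6 = 18 ⇒ 18 days.
UserTest is on the critical path; changing it to 6 makes that path 21 days.
The critical path is still Prototype→UserTest→Pricing→Legal; finish is now 21 days.
Change in finish: 21 − 18 = +3 days.

3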